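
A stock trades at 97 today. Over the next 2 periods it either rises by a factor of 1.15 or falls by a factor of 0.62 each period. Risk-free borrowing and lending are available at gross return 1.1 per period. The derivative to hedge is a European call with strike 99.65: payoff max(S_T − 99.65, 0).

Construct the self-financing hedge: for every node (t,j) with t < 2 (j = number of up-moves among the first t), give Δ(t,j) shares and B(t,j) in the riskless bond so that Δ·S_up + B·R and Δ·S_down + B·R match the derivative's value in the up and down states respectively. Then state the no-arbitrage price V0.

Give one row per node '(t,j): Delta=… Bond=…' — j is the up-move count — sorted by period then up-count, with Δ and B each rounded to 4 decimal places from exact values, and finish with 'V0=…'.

Under the risk-neutral measure, an up-move has probability p* = (R−d)/(u−d) = 0.9057 and values discount at R = 1.1.
Terminal payoffs: V(2,0)=0.0000, V(2,1)=0.0000, V(2,2)=28.6325
  t=1,j=0: stock 60.1400 → up 69.1610 (V=0.0000), down 37.2868 (V=0.0000). Price 0.0000; hedge Δ=0.0000, bond B=0.0000.
  t=1,j=1: stock 111.5500 → up 128.2825 (V=28.6325), down 69.1610 (V=0.0000). Price 23.5739; hedge Δ=0.4843, bond B=-30.4497.
  t=0,j=0: stock 97.0000 → up 111.5500 (V=23.5739), down 60.1400 (V=0.0000). Price 19.4091; hedge Δ=0.4585, bond B=-25.0700.
The time-0 hedge costs 19.4091, which is the no-arbitrage price.

(0,0): Delta=0.4585 Bond=-25.0700
(1,0): Delta=0.0000 Bond=0.0000
(1,1): Delta=0.4843 Bond=-30.4497
V0=19.4091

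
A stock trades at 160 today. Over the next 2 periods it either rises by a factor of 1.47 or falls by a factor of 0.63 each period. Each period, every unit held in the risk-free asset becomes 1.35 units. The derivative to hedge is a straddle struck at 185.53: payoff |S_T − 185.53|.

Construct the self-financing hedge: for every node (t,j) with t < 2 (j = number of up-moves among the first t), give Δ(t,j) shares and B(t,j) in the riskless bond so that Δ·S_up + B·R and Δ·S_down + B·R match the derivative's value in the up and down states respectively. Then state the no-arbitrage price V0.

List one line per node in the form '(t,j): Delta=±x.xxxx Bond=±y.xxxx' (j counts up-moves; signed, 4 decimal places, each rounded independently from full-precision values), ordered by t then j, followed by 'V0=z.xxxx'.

(0,0): Delta=0.5137 Bond=-11.2260
(1,0): Delta=-1.0000 Bond=137.4296
(1,1): Delta=0.6219 Bond=-40.5859
V0=70.9720

The replicating-portfolio and risk-neutral prices coincide; use p* = (1.35−0.63)/(1.47−0.63) = 0.8571 for the latter.
At expiry t=2: V(2,0)=122.0260, V(2,1)=37.3540, V(2,2)=160.2140
Node (1,0) S=100.8000: V=(p*·37.3540+(1−p*)·122.0260)/1.35=36.6296; Δ=(37.3540−122.0260)/(148.1760−63.5040)=-1.0000; B=V−Δ·S=137.4296
Node (1,1) S=235.2000: V=(p*·160.2140+(1−p*)·37.3540)/1.35=105.6760; Δ=(160.2140−37.3540)/(345.7440−148.1760)=0.6219; B=V−Δ·S=-40.5859
Node (0,0) S=160.0000: V=(p*·105.6760+(1−p*)·36.6296)/1.35=70.9720; Δ=(105.6760−36.6296)/(235.2000−100.8000)=0.5137; B=V−Δ·S=-11.2260
Check: Δ(0,0)·S0 + B(0,0) = 70.9720 = V0.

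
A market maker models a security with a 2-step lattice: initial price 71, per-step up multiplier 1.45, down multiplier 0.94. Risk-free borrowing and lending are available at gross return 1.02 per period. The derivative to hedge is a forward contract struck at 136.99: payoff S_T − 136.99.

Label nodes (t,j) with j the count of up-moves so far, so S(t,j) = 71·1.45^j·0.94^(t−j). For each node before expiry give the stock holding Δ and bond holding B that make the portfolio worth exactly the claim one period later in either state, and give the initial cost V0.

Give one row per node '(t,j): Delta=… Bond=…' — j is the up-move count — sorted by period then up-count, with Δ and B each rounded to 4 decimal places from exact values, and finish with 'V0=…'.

Under the risk-neutral measure, an up-move has probability p* = (R−d)/(u−d) = 0.1569 and values discount at R = 1.02.
At expiry t=2: V(2,0)=-74.2544, V(2,1)=-40.2170, V(2,2)=12.2875
(1,0): S=66.7400. Δ = (V_up−V_dn)/(S_up−S_dn) = (-40.2170−-74.2544)/(96.7730−62.7356) = 1.0000. V = [p*·-40.2170 + (1−p*)·-74.2544]/1.02 = -67.5639. B = V − Δ·S = -134.3039.
(1,1): S=102.9500. Δ = (V_up−V_dn)/(S_up−S_dn) = (12.2875−-40.2170)/(149.2775−96.7730) = 1.0000. V = [p*·12.2875 + (1−p*)·-40.2170]/1.02 = -31.3539. B = V − Δ·S = -134.3039.
(0,0): S=71.0000. Δ = (V_up−V_dn)/(S_up−S_dn) = (-31.3539−-67.5639)/(102.9500−66.7400) = 1.0000. V = [p*·-31.3539 + (1−p*)·-67.5639]/1.02 = -60.6705. B = V − Δ·S = -131.6705.
Self-financing check: at every node Δ·S+B equals the discounted successor values.

(0,0): Delta=1.0000 Bond=-131.6705
(1,0): Delta=1.0000 Bond=-134.3039
(1,1): Delta=1.0000 Bond=-134.3039
V0=-60.6705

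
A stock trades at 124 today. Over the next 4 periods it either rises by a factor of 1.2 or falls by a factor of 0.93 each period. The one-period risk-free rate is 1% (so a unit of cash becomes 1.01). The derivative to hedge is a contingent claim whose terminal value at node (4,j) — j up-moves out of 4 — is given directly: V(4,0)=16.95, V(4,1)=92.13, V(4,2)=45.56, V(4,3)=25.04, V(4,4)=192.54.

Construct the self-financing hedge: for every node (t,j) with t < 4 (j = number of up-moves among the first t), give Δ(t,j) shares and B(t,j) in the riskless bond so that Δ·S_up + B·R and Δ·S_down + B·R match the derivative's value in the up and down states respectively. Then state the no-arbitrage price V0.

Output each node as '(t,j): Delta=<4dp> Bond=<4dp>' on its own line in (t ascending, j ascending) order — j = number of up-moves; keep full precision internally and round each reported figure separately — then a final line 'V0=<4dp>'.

(0,0): Delta=0.1813 Bond=32.6896
(1,0): Delta=0.5040 Bond=-4.1970
(1,1): Delta=-0.4127 Bond=121.3986
(2,0): Delta=1.3371 Bond=-93.5914
(2,1): Delta=-1.0295 Bond=207.9730
(2,2): Delta=0.7227 Bond=-80.1183
(3,0): Delta=2.7917 Bond=-239.6073
(3,1): Delta=-1.3402 Bond=250.0374
(3,2): Delta=-0.4577 Bond=115.0891
(3,3): Delta=2.8952 Bond=-546.4400
V0=55.1682

Risk-neutral probability p* = (R−d)/(u−d) = (1.01−0.93)/(1.2−0.93) = 0.2963.
Terminal values V(4,·): V(4,0)=16.9500, V(4,1)=92.1300, V(4,2)=45.5600, V(4,3)=25.0400, V(4,4)=192.5400
  t=3,j=0: stock 99.7403 → up 119.6883 (V=92.1300), down 92.7584 (V=16.9500). Price 38.8372; hedge Δ=2.7917, bond B=-239.6073.
  t=3,j=1: stock 128.6971 → up 154.4365 (V=45.5600), down 119.6883 (V=92.1300). Price 77.5559; hedge Δ=-1.3402, bond B=250.0374.
  t=3,j=2: stock 166.0608 → up 199.2730 (V=25.0400), down 154.4365 (V=45.5600). Price 39.0891; hedge Δ=-0.4577, bond B=115.0891.
  t=3,j=3: stock 214.2720 → up 257.1264 (V=192.5400), down 199.2730 (V=25.0400). Price 73.9303; hedge Δ=2.8952, bond B=-546.4400.
  t=2,j=0: stock 107.2476 → up 128.6971 (V=77.5559), down 99.7403 (V=38.8372). Price 49.8113; hedge Δ=1.3371, bond B=-93.5914.
  t=2,j=1: stock 138.3840 → up 166.0608 (V=39.0891), down 128.6971 (V=77.5559). Price 65.5033; hedge Δ=-1.0295, bond B=207.9730.
  t=2,j=2: stock 178.5600 → up 214.2720 (V=73.9303), down 166.0608 (V=39.0891). Price 48.9232; hedge Δ=0.7227, bond B=-80.1183.
  t=1,j=0: stock 115.3200 → up 138.3840 (V=65.5033), down 107.2476 (V=49.8113). Price 53.9216; hedge Δ=0.5040, bond B=-4.1970.
  t=1,j=1: stock 148.8000 → up 178.5600 (V=48.9232), down 138.3840 (V=65.5033). Price 59.9908; hedge Δ=-0.4127, bond B=121.3986.
  t=0,j=0: stock 124.0000 → up 148.8000 (V=59.9908), down 115.3200 (V=53.9216). Price 55.1682; hedge Δ=0.1813, bond B=32.6896.
Self-financing check: at every node Δ·S+B equals the discounted successor values.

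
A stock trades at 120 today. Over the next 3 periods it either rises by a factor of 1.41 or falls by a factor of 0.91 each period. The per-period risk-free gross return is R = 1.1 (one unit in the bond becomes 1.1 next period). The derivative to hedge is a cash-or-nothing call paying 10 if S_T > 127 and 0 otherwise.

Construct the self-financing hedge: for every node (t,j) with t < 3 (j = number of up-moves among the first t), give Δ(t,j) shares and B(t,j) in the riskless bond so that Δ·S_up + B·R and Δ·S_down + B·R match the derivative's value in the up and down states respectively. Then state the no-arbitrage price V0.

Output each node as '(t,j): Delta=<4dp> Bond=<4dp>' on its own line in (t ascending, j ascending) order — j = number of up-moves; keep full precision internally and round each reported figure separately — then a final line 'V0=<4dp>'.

(0,0): Delta=0.0529 Bond=-0.6312
(1,0): Delta=0.1032 Bond=-6.1851
(1,1): Delta=0.0000 Bond=8.2645
(2,0): Delta=0.2013 Bond=-16.5455
(2,1): Delta=0.0000 Bond=9.0909
(2,2): Delta=0.0000 Bond=9.0909
V0=5.7226

Since d<R<u, set p* = (R−d)/(u−d) = 0.3800; price each node as the discounted p*-expectation of its children.
Payoff layer (t=3): V(3,0)=0.0000, V(3,1)=10.0000, V(3,2)=10.0000, V(3,3)=10.0000
(2,0): S=99.3720. Δ = (V_up−V_dn)/(S_up−S_dn) = (10.0000−0.0000)/(140.1145−90.4285) = 0.2013. V = [p*·10.0000 + (1−p*)·0.0000]/1.1 = 3.4545. B = V − Δ·S = -16.5455.
(2,1): S=153.9720. Δ = (V_up−V_dn)/(S_up−S_dn) = (10.0000−10.0000)/(217.1005−140.1145) = 0.0000. V = [p*·10.0000 + (1−p*)·10.0000]/1.1 = 9.0909. B = V − Δ·S = 9.0909.
(2,2): S=238.5720. Δ = (V_up−V_dn)/(S_up−S_dn) = (10.0000−10.0000)/(336.3865−217.1005) = 0.0000. V = [p*·10.0000 + (1−p*)·10.0000]/1.1 = 9.0909. B = V − Δ·S = 9.0909.
(1,0): S=109.2000. Δ = (V_up−V_dn)/(S_up−S_dn) = (9.0909−3.4545)/(153.9720−99.3720) = 0.1032. V = [p*·9.0909 + (1−p*)·3.4545]/1.1 = 5.0876. B = V − Δ·S = -6.1851.
(1,1): S=169.2000. Δ = (V_up−V_dn)/(S_up−S_dn) = (9.0909−9.0909)/(238.5720−153.9720) = 0.0000. V = [p*·9.0909 + (1−p*)·9.0909]/1.1 = 8.2645. B = V − Δ·S = 8.2645.
(0,0): S=120.0000. Δ = (V_up−V_dn)/(S_up−S_dn) = (8.2645−5.0876)/(169.2000−109.2000) = 0.0529. V = [p*·8.2645 + (1−p*)·5.0876]/1.1 = 5.7226. B = V − Δ·S = -0.6312.
Check: Δ(0,0)·S0 + B(0,0) = 5.7226 = V0.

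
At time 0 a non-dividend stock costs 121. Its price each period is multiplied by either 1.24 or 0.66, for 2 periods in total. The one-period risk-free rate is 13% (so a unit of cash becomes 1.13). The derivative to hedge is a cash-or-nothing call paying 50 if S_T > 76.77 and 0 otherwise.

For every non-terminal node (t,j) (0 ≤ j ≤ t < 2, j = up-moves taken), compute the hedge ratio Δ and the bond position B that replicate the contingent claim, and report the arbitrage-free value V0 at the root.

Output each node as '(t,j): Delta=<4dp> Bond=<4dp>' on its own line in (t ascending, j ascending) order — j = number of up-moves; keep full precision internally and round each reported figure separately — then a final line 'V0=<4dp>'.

Risk-neutral probability p* = (R−d)/(u−d) = (1.13−0.66)/(1.24−0.66) = 0.8103.
At expiry t=2: V(2,0)=0.0000, V(2,1)=50.0000, V(2,2)=50.0000
(1,0): S=79.8600. Δ = (V_up−V_dn)/(S_up−S_dn) = (50.0000−0.0000)/(99.0264−52.7076) = 1.0795. V = [p*·50.0000 + (1−p*)·0.0000]/1.13 = 35.8560. B = V − Δ·S = -50.3509.
(1,1): S=150.0400. Δ = (V_up−V_dn)/(S_up−S_dn) = (50.0000−50.0000)/(186.0496−99.0264) = 0.0000. V = [p*·50.0000 + (1−p*)·50.0000]/1.13 = 44.2478. B = V − Δ·S = 44.2478.
(0,0): S=121.0000. Δ = (V_up−V_dn)/(S_up−S_dn) = (44.2478−35.8560)/(150.0400−79.8600) = 0.1196. V = [p*·44.2478 + (1−p*)·35.8560]/1.13 = 37.7489. B = V − Δ·S = 23.2802.
The time-0 hedge costs 37.7489, which is the no-arbitrage price.

(0,0): Delta=0.1196 Bond=23.2802
(1,0): Delta=1.0795 Bond=-50.3509
(1,1): Delta=0.0000 Bond=44.2478
V0=37.7489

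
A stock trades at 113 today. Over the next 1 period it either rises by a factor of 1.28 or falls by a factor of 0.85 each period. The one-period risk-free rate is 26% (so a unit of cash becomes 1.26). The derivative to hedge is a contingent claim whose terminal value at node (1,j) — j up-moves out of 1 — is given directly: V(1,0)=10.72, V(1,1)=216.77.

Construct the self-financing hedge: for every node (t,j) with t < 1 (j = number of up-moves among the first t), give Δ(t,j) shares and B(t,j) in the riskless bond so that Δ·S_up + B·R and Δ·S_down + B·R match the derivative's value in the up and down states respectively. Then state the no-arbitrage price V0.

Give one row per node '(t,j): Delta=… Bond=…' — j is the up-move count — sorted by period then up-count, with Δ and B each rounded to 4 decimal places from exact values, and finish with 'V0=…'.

(0,0): Delta=4.2406 Bond=-314.7525
V0=164.4336

Under the risk-neutral measure, an up-move has probability p* = (R−d)/(u−d) = 0.9535 and values discount at R = 1.26.
Terminal values V(1,·): V(1,0)=10.7200, V(1,1)=216.7700
  t=0,j=0: stock 113.0000 → up 144.6400 (V=216.7700), down 96.0500 (V=10.7200). Price 164.4336; hedge Δ=4.2406, bond B=-314.7525.
Check: Δ(0,0)·S0 + B(0,0) = 164.4336 = V0.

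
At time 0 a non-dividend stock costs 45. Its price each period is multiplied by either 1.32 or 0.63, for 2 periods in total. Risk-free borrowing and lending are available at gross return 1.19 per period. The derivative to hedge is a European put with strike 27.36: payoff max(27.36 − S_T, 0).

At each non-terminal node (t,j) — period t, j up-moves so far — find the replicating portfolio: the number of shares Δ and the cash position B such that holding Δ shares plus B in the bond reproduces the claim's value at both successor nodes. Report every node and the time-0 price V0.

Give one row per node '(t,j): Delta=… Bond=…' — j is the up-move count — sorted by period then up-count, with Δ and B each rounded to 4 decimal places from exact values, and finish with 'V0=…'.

The replicating-portfolio and risk-neutral prices coincide; use p* = (1.19−0.63)/(1.32−0.63) = 0.8116 for the latter.
Payoff layer (t=2): V(2,0)=9.4995, V(2,1)=0.0000, V(2,2)=0.0000
Node (1,0) S=28.3500: V=(p*·0.0000+(1−p*)·9.4995)/1.19=1.5040; Δ=(0.0000−9.4995)/(37.4220−17.8605)=-0.4856; B=V−Δ·S=15.2714
Node (1,1) S=59.4000: V=(p*·0.0000+(1−p*)·0.0000)/1.19=0.0000; Δ=(0.0000−0.0000)/(78.4080−37.4220)=0.0000; B=V−Δ·S=0.0000
Node (0,0) S=45.0000: V=(p*·0.0000+(1−p*)·1.5040)/1.19=0.2381; Δ=(0.0000−1.5040)/(59.4000−28.3500)=-0.0484; B=V−Δ·S=2.4178
Each (Δ,B) replicates both successor values, so the strategy is self-financing and V0 is arbitrage-free.

(0,0): Delta=-0.0484 Bond=2.4178
(1,0): Delta=-0.4856 Bond=15.2714
(1,1): Delta=0.0000 Bond=0.0000
V0=0.2381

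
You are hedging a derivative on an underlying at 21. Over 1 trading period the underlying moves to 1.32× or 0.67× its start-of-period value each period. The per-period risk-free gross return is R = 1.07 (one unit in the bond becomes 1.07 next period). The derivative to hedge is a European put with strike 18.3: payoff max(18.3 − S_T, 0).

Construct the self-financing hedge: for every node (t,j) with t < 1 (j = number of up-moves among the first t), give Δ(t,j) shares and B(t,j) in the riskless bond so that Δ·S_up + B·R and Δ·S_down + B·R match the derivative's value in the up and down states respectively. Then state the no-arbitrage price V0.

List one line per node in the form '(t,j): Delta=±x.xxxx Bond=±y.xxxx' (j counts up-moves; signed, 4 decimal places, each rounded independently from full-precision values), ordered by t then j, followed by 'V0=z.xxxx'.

Under the risk-neutral measure, an up-move has probability p* = (R−d)/(u−d) = 0.6154 and values discount at R = 1.07.
Payoff layer (t=1): V(1,0)=4.2300, V(1,1)=0.0000
(0,0): S=21.0000. Δ = (V_up−V_dn)/(S_up−S_dn) = (0.0000−4.2300)/(27.7200−14.0700) = -0.3099. V = [p*·0.0000 + (1−p*)·4.2300]/1.07 = 1.5205. B = V − Δ·S = 8.0282.
Check: Δ(0,0)·S0 + B(0,0) = 1.5205 = V0.

(0,0): Delta=-0.3099 Bond=8.0282
V0=1.5205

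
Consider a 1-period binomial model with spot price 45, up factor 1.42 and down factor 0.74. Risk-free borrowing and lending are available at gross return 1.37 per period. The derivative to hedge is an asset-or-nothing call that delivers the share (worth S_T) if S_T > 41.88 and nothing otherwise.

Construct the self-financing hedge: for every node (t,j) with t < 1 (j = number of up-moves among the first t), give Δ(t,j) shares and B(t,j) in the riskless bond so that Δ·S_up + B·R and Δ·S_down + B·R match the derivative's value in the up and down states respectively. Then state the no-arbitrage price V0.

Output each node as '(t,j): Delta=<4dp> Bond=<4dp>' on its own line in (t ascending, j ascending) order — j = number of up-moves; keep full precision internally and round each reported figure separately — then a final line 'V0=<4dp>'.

Since d<R<u, set p* = (R−d)/(u−d) = 0.9265; price each node as the discounted p*-expectation of its children.
At expiry t=1: V(1,0)=0.0000, V(1,1)=63.9000
(0,0): S=45.0000. Δ = (V_up−V_dn)/(S_up−S_dn) = (63.9000−0.0000)/(63.9000−33.3000) = 2.0882. V = [p*·63.9000 + (1−p*)·0.0000]/1.37 = 43.2128. B = V − Δ·S = -50.7578.
Root portfolio cost Δ·45+B reproduces V0=43.2128.

(0,0): Delta=2.0882 Bond=-50.7578
V0=43.2128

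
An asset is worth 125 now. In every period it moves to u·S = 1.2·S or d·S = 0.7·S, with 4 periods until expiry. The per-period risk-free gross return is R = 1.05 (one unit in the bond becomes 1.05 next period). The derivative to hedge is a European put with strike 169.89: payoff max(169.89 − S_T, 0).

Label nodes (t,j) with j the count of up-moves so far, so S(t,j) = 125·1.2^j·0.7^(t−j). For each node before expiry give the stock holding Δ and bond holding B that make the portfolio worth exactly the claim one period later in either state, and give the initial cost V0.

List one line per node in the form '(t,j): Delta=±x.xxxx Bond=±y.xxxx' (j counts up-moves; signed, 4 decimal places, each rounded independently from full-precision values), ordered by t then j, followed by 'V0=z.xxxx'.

(0,0): Delta=-0.5766 Bond=104.4860
(1,0): Delta=-1.0000 Bond=146.7574
(1,1): Delta=-0.4708 Bond=93.8329
(2,0): Delta=-1.0000 Bond=154.0952
(2,1): Delta=-1.0000 Bond=154.0952
(2,2): Delta=-0.3384 Bond=74.7086
(3,0): Delta=-1.0000 Bond=161.8000
(3,1): Delta=-1.0000 Bond=161.8000
(3,2): Delta=-1.0000 Bond=161.8000
(3,3): Delta=-0.1731 Bond=42.7200
V0=32.4104

Risk-neutral probability p* = (R−d)/(u−d) = (1.05−0.7)/(1.2−0.7) = 0.7000.
Terminal payoffs: V(4,0)=139.8775, V(4,1)=118.4400, V(4,2)=81.6900, V(4,3)=18.6900, V(4,4)=0.0000
(3,0): S=42.8750. Δ = (V_up−V_dn)/(S_up−S_dn) = (118.4400−139.8775)/(51.4500−30.0125) = -1.0000. V = [p*·118.4400 + (1−p*)·139.8775]/1.05 = 118.9250. B = V − Δ·S = 161.8000.
(3,1): S=73.5000. Δ = (V_up−V_dn)/(S_up−S_dn) = (81.6900−118.4400)/(88.2000−51.4500) = -1.0000. V = [p*·81.6900 + (1−p*)·118.4400]/1.05 = 88.3000. B = V − Δ·S = 161.8000.
(3,2): S=126.0000. Δ = (V_up−V_dn)/(S_up−S_dn) = (18.6900−81.6900)/(151.2000−88.2000) = -1.0000. V = [p*·18.6900 + (1−p*)·81.6900]/1.05 = 35.8000. B = V − Δ·S = 161.8000.
(3,3): S=216.0000. Δ = (V_up−V_dn)/(S_up−S_dn) = (0.0000−18.6900)/(259.2000−151.2000) = -0.1731. V = [p*·0.0000 + (1−p*)·18.6900]/1.05 = 5.3400. B = V − Δ·S = 42.7200.
(2,0): S=61.2500. Δ = (V_up−V_dn)/(S_up−S_dn) = (88.3000−118.9250)/(73.5000−42.8750) = -1.0000. V = [p*·88.3000 + (1−p*)·118.9250]/1.05 = 92.8452. B = V − Δ·S = 154.0952.
(2,1): S=105.0000. Δ = (V_up−V_dn)/(S_up−S_dn) = (35.8000−88.3000)/(126.0000−73.5000) = -1.0000. V = [p*·35.8000 + (1−p*)·88.3000]/1.05 = 49.0952. B = V − Δ·S = 154.0952.
(2,2): S=180.0000. Δ = (V_up−V_dn)/(S_up−S_dn) = (5.3400−35.8000)/(216.0000−126.0000) = -0.3384. V = [p*·5.3400 + (1−p*)·35.8000]/1.05 = 13.7886. B = V − Δ·S = 74.7086.
(1,0): S=87.5000. Δ = (V_up−V_dn)/(S_up−S_dn) = (49.0952−92.8452)/(105.0000−61.2500) = -1.0000. V = [p*·49.0952 + (1−p*)·92.8452]/1.05 = 59.2574. B = V − Δ·S = 146.7574.
(1,1): S=150.0000. Δ = (V_up−V_dn)/(S_up−S_dn) = (13.7886−49.0952)/(180.0000−105.0000) = -0.4708. V = [p*·13.7886 + (1−p*)·49.0952]/1.05 = 23.2196. B = V − Δ·S = 93.8329.
(0,0): S=125.0000. Δ = (V_up−V_dn)/(S_up−S_dn) = (23.2196−59.2574)/(150.0000−87.5000) = -0.5766. V = [p*·23.2196 + (1−p*)·59.2574]/1.05 = 32.4104. B = V − Δ·S = 104.4860.
Check: Δ(0,0)·S0 + B(0,0) = 32.4104 = V0.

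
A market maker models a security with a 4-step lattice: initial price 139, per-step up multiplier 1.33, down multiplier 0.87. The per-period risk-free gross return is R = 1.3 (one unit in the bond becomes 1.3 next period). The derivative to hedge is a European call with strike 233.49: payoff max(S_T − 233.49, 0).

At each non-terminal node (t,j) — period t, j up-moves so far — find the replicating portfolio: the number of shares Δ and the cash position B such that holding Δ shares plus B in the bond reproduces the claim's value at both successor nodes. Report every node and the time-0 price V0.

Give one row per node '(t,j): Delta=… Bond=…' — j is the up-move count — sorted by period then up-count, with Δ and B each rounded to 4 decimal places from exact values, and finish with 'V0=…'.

(0,0): Delta=0.9368 Bond=-72.5524
(1,0): Delta=0.4742 Bond=-38.3747
(1,1): Delta=0.9579 Bond=-98.2212
(2,0): Delta=0.0000 Bond=0.0000
(2,1): Delta=0.4958 Bond=-53.3676
(2,2): Delta=0.9790 Bond=-132.8727
(3,0): Delta=0.0000 Bond=0.0000
(3,1): Delta=0.0000 Bond=0.0000
(3,2): Delta=0.5184 Bond=-74.2183
(3,3): Delta=1.0000 Bond=-179.6077
V0=57.6602

Risk-neutral probability p* = (R−d)/(u−d) = (1.3−0.87)/(1.33−0.87) = 0.9348.
Terminal values V(4,·): V(4,0)=0.0000, V(4,1)=0.0000, V(4,2)=0.0000, V(4,3)=51.0144, V(4,4)=201.4420
(3,0): S=91.5319. Δ = (V_up−V_dn)/(S_up−S_dn) = (0.0000−0.0000)/(121.7374−79.6328) = 0.0000. V = [p*·0.0000 + (1−p*)·0.0000]/1.3 = 0.0000. B = V − Δ·S = 0.0000.
(3,1): S=139.9281. Δ = (V_up−V_dn)/(S_up−S_dn) = (0.0000−0.0000)/(186.1044−121.7374) = 0.0000. V = [p*·0.0000 + (1−p*)·0.0000]/1.3 = 0.0000. B = V − Δ·S = 0.0000.
(3,2): S=213.9131. Δ = (V_up−V_dn)/(S_up−S_dn) = (51.0144−0.0000)/(284.5044−186.1044) = 0.5184. V = [p*·51.0144 + (1−p*)·0.0000]/1.3 = 36.6826. B = V − Δ·S = -74.2183.
(3,3): S=327.0165. Δ = (V_up−V_dn)/(S_up−S_dn) = (201.4420−51.0144)/(434.9320−284.5044) = 1.0000. V = [p*·201.4420 + (1−p*)·51.0144]/1.3 = 147.4089. B = V − Δ·S = -179.6077.
(2,0): S=105.2091. Δ = (V_up−V_dn)/(S_up−S_dn) = (0.0000−0.0000)/(139.9281−91.5319) = 0.0000. V = [p*·0.0000 + (1−p*)·0.0000]/1.3 = 0.0000. B = V − Δ·S = 0.0000.
(2,1): S=160.8369. Δ = (V_up−V_dn)/(S_up−S_dn) = (36.6826−0.0000)/(213.9131−139.9281) = 0.4958. V = [p*·36.6826 + (1−p*)·0.0000]/1.3 = 26.3771. B = V − Δ·S = -53.3676.
(2,2): S=245.8771. Δ = (V_up−V_dn)/(S_up−S_dn) = (147.4089−36.6826)/(327.0165−213.9131) = 0.9790. V = [p*·147.4089 + (1−p*)·36.6826]/1.3 = 107.8366. B = V − Δ·S = -132.8727.
(1,0): S=120.9300. Δ = (V_up−V_dn)/(S_up−S_dn) = (26.3771−0.0000)/(160.8369−105.2091) = 0.4742. V = [p*·26.3771 + (1−p*)·0.0000]/1.3 = 18.9668. B = V − Δ·S = -38.3747.
(1,1): S=184.8700. Δ = (V_up−V_dn)/(S_up−S_dn) = (107.8366−26.3771)/(245.8771−160.8369) = 0.9579. V = [p*·107.8366 + (1−p*)·26.3771]/1.3 = 78.8646. B = V − Δ·S = -98.2212.
(0,0): S=139.0000. Δ = (V_up−V_dn)/(S_up−S_dn) = (78.8646−18.9668)/(184.8700−120.9300) = 0.9368. V = [p*·78.8646 + (1−p*)·18.9668]/1.3 = 57.6602. B = V − Δ·S = -72.5524.
Each (Δ,B) replicates both successor values, so the strategy is self-financing and V0 is arbitrage-free.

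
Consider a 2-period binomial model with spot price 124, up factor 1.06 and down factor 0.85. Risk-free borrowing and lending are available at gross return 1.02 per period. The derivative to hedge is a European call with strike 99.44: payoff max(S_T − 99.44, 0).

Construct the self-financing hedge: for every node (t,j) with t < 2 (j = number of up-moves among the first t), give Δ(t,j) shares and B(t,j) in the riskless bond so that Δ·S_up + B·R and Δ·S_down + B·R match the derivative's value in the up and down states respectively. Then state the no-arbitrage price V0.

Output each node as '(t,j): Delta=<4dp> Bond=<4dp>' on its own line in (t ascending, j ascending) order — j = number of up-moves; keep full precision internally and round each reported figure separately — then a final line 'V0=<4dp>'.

Under the risk-neutral measure, an up-move has probability p* = (R−d)/(u−d) = 0.8095 and values discount at R = 1.02.
Payoff layer (t=2): V(2,0)=0.0000, V(2,1)=12.2840, V(2,2)=39.8864
(1,0): S=105.4000. Δ = (V_up−V_dn)/(S_up−S_dn) = (12.2840−0.0000)/(111.7240−89.5900) = 0.5550. V = [p*·12.2840 + (1−p*)·0.0000]/1.02 = 9.7492. B = V − Δ·S = -48.7460.
(1,1): S=131.4400. Δ = (V_up−V_dn)/(S_up−S_dn) = (39.8864−12.2840)/(139.3264−111.7240) = 1.0000. V = [p*·39.8864 + (1−p*)·12.2840]/1.02 = 33.9498. B = V − Δ·S = -97.4902.
(0,0): S=124.0000. Δ = (V_up−V_dn)/(S_up−S_dn) = (33.9498−9.7492)/(131.4400−105.4000) = 0.9294. V = [p*·33.9498 + (1−p*)·9.7492]/1.02 = 28.7649. B = V − Δ·S = -86.4761.
Each (Δ,B) replicates both successor values, so the strategy is self-financing and V0 is arbitrage-free.

(0,0): Delta=0.9294 Bond=-86.4761
(1,0): Delta=0.5550 Bond=-48.7460
(1,1): Delta=1.0000 Bond=-97.4902
V0=28.7649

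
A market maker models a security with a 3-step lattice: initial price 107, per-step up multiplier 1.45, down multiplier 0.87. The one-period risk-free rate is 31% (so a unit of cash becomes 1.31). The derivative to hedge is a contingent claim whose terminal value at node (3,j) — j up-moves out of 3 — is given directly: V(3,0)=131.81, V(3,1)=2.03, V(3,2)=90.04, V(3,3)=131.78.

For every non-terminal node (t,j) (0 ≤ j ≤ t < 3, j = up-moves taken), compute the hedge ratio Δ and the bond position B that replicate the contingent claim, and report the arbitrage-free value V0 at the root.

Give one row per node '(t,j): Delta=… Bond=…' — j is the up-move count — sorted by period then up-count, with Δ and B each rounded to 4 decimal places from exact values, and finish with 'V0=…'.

The replicating-portfolio and risk-neutral prices coincide; use p* = (1.31−0.87)/(1.45−0.87) = 0.7586 for the latter.
Terminal values V(3,·): V(3,0)=131.8100, V(3,1)=2.0300, V(3,2)=90.0400, V(3,3)=131.7800
Node (2,0) S=80.9883: V=(p*·2.0300+(1−p*)·131.8100)/1.31=25.4628; Δ=(2.0300−131.8100)/(117.4330−70.4598)=-2.7629; B=V−Δ·S=249.2214
Node (2,1) S=134.9805: V=(p*·90.0400+(1−p*)·2.0300)/1.31=52.5162; Δ=(90.0400−2.0300)/(195.7217−117.4330)=1.1242; B=V−Δ·S=-99.2252
Node (2,2) S=224.9675: V=(p*·131.7800+(1−p*)·90.0400)/1.31=92.9044; Δ=(131.7800−90.0400)/(326.2029−195.7217)=0.3199; B=V−Δ·S=20.9389
Node (1,0) S=93.0900: V=(p*·52.5162+(1−p*)·25.4628)/1.31=35.1039; Δ=(52.5162−25.4628)/(134.9805−80.9883)=0.5011; B=V−Δ·S=-11.5400
Node (1,1) S=155.1500: V=(p*·92.9044+(1−p*)·52.5162)/1.31=63.4775; Δ=(92.9044−52.5162)/(224.9675−134.9805)=0.4488; B=V−Δ·S=-6.1574
Node (0,0) S=107.0000: V=(p*·63.4775+(1−p*)·35.1039)/1.31=43.2280; Δ=(63.4775−35.1039)/(155.1500−93.0900)=0.4572; B=V−Δ·S=-5.6921
Self-financing check: at every node Δ·S+B equals the discounted successor values.

(0,0): Delta=0.4572 Bond=-5.6921
(1,0): Delta=0.5011 Bond=-11.5400
(1,1): Delta=0.4488 Bond=-6.1574
(2,0): Delta=-2.7629 Bond=249.2214
(2,1): Delta=1.1242 Bond=-99.2252
(2,2): Delta=0.3199 Bond=20.9389
V0=43.2280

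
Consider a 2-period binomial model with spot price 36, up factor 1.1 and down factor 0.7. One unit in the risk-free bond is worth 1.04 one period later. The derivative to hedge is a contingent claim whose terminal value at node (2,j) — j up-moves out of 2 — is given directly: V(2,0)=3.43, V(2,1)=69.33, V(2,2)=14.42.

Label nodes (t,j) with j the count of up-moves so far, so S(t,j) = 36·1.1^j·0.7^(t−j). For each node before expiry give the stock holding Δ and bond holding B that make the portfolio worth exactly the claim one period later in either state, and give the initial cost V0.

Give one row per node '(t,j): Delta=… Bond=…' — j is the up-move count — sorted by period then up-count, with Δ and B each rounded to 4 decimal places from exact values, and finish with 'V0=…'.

(0,0): Delta=-2.4565 Bond=114.4831
(1,0): Delta=6.5377 Bond=-107.5913
(1,1): Delta=-3.4665 Bond=159.0601
V0=26.0492

Risk-neutral probability p* = (R−d)/(u−d) = (1.04−0.7)/(1.1−0.7) = 0.8500.
Terminal payoffs: V(2,0)=3.4300, V(2,1)=69.3300, V(2,2)=14.4200
(1,0): S=25.2000. Δ = (V_up−V_dn)/(S_up−S_dn) = (69.3300−3.4300)/(27.7200−17.6400) = 6.5377. V = [p*·69.3300 + (1−p*)·3.4300]/1.04 = 57.1587. B = V − Δ·S = -107.5913.
(1,1): S=39.6000. Δ = (V_up−V_dn)/(S_up−S_dn) = (14.4200−69.3300)/(43.5600−27.7200) = -3.4665. V = [p*·14.4200 + (1−p*)·69.3300]/1.04 = 21.7851. B = V − Δ·S = 159.0601.
(0,0): S=36.0000. Δ = (V_up−V_dn)/(S_up−S_dn) = (21.7851−57.1587)/(39.6000−25.2000) = -2.4565. V = [p*·21.7851 + (1−p*)·57.1587]/1.04 = 26.0492. B = V − Δ·S = 114.4831.
Root portfolio cost Δ·36+B reproduces V0=26.0492.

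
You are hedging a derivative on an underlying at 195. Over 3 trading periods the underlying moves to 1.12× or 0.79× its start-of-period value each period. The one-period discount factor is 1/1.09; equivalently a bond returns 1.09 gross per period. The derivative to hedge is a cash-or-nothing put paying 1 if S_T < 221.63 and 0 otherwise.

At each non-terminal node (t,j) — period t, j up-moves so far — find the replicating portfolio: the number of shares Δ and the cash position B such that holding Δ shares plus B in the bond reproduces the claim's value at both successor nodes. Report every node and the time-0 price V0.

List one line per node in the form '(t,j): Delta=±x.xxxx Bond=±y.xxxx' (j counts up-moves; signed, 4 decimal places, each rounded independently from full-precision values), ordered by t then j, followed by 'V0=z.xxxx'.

The replicating-portfolio and risk-neutral prices coincide; use p* = (1.09−0.79)/(1.12−0.79) = 0.9091 for the latter.
Terminal payoffs: V(3,0)=1.0000, V(3,1)=1.0000, V(3,2)=1.0000, V(3,3)=0.0000
  t=2,j=0: stock 121.6995 → up 136.3034 (V=1.0000), down 96.1426 (V=1.0000). Price 0.9174; hedge Δ=0.0000, bond B=0.9174.
  t=2,j=1: stock 172.5360 → up 193.2403 (V=1.0000), down 136.3034 (V=1.0000). Price 0.9174; hedge Δ=0.0000, bond B=0.9174.
  t=2,j=2: stock 244.6080 → up 273.9610 (V=0.0000), down 193.2403 (V=1.0000). Price 0.0834; hedge Δ=-0.0124, bond B=3.1137.
  t=1,j=0: stock 154.0500 → up 172.5360 (V=0.9174), down 121.6995 (V=0.9174). Price 0.8417; hedge Δ=0.0000, bond B=0.8417.
  t=1,j=1: stock 218.4000 → up 244.6080 (V=0.0834), down 172.5360 (V=0.9174). Price 0.1461; hedge Δ=-0.0116, bond B=2.6734.
  t=0,j=0: stock 195.0000 → up 218.4000 (V=0.1461), down 154.0500 (V=0.8417). Price 0.1920; hedge Δ=-0.0108, bond B=2.2999.
Each (Δ,B) replicates both successor values, so the strategy is self-financing and V0 is arbitrage-free.

(0,0): Delta=-0.0108 Bond=2.2999
(1,0): Delta=0.0000 Bond=0.8417
(1,1): Delta=-0.0116 Bond=2.6734
(2,0): Delta=0.0000 Bond=0.9174
(2,1): Delta=0.0000 Bond=0.9174
(2,2): Delta=-0.0124 Bond=3.1137
V0=0.1920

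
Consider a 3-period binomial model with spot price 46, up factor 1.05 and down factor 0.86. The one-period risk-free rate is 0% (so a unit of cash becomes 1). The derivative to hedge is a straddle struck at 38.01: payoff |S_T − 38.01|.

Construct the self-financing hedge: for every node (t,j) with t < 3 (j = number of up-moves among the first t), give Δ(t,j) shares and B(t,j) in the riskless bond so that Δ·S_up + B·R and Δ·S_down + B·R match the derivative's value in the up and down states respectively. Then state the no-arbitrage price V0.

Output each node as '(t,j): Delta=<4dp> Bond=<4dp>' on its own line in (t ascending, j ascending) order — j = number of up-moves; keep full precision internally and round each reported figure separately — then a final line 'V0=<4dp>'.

(0,0): Delta=0.6946 Bond=-22.9412
(1,0): Delta=0.0989 Bond=0.6233
(1,1): Delta=0.8688 Bond=-31.3571
(2,0): Delta=-1.0000 Bond=38.0100
(2,1): Delta=0.4204 Bond=-12.7291
(2,2): Delta=1.0000 Bond=-38.0100
V0=9.0093

Risk-neutral probability p* = (R−d)/(u−d) = (1−0.86)/(1.05−0.86) = 0.7368.
Terminal values V(3,·): V(3,0)=8.7514, V(3,1)=2.2873, V(3,2)=5.6049, V(3,3)=15.2408
Node (2,0) S=34.0216: V=(p*·2.2873+(1−p*)·8.7514)/1=3.9884; Δ=(2.2873−8.7514)/(35.7227−29.2586)=-1.0000; B=V−Δ·S=38.0100
Node (2,1) S=41.5380: V=(p*·5.6049+(1−p*)·2.2873)/1=4.7319; Δ=(5.6049−2.2873)/(43.6149−35.7227)=0.4204; B=V−Δ·S=-12.7291
Node (2,2) S=50.7150: V=(p*·15.2408+(1−p*)·5.6049)/1=12.7050; Δ=(15.2408−5.6049)/(53.2508−43.6149)=1.0000; B=V−Δ·S=-38.0100
Node (1,0) S=39.5600: V=(p*·4.7319+(1−p*)·3.9884)/1=4.5362; Δ=(4.7319−3.9884)/(41.5380−34.0216)=0.0989; B=V−Δ·S=0.6233
Node (1,1) S=48.3000: V=(p*·12.7050+(1−p*)·4.7319)/1=10.6068; Δ=(12.7050−4.7319)/(50.7150−41.5380)=0.8688; B=V−Δ·S=-31.3571
Node (0,0) S=46.0000: V=(p*·10.6068+(1−p*)·4.5362)/1=9.0093; Δ=(10.6068−4.5362)/(48.3000−39.5600)=0.6946; B=V−Δ·S=-22.9412
Self-financing check: at every node Δ·S+B equals the discounted successor values.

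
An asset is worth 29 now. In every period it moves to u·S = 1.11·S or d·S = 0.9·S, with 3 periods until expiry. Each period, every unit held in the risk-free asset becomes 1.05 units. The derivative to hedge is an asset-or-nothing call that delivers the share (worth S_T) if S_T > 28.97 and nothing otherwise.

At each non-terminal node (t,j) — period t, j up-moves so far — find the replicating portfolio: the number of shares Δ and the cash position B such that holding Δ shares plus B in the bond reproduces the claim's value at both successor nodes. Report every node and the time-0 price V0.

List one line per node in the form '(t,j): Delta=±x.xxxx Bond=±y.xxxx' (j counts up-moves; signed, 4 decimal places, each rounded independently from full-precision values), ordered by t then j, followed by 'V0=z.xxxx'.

(0,0): Delta=2.5251 Bond=-48.5932
(1,0): Delta=3.9913 Bond=-89.2900
(1,1): Delta=2.0496 Bond=-35.7160
(2,0): Delta=0.0000 Bond=0.0000
(2,1): Delta=5.2857 Bond=-131.2564
(2,2): Delta=1.0000 Bond=0.0000
V0=24.6341

The replicating-portfolio and risk-neutral prices coincide; use p* = (1.05−0.9)/(1.11−0.9) = 0.7143 for the latter.
At expiry t=3: V(3,0)=0.0000, V(3,1)=0.0000, V(3,2)=32.1578, V(3,3)=39.6613
  t=2,j=0: stock 23.4900 → up 26.0739 (V=0.0000), down 21.1410 (V=0.0000). Price 0.0000; hedge Δ=0.0000, bond B=0.0000.
  t=2,j=1: stock 28.9710 → up 32.1578 (V=32.1578), down 26.0739 (V=0.0000). Price 21.8761; hedge Δ=5.2857, bond B=-131.2564.
  t=2,j=2: stock 35.7309 → up 39.6613 (V=39.6613), down 32.1578 (V=32.1578). Price 35.7309; hedge Δ=1.0000, bond B=0.0000.
  t=1,j=0: stock 26.1000 → up 28.9710 (V=21.8761), down 23.4900 (V=0.0000). Price 14.8817; hedge Δ=3.9913, bond B=-89.2900.
  t=1,j=1: stock 32.1900 → up 35.7309 (V=35.7309), down 28.9710 (V=21.8761). Price 30.2594; hedge Δ=2.0496, bond B=-35.7160.
  t=0,j=0: stock 29.0000 → up 32.1900 (V=30.2594), down 26.1000 (V=14.8817). Price 24.6341; hedge Δ=2.5251, bond B=-48.5932.
Check: Δ(0,0)·S0 + B(0,0) = 24.6341 = V0.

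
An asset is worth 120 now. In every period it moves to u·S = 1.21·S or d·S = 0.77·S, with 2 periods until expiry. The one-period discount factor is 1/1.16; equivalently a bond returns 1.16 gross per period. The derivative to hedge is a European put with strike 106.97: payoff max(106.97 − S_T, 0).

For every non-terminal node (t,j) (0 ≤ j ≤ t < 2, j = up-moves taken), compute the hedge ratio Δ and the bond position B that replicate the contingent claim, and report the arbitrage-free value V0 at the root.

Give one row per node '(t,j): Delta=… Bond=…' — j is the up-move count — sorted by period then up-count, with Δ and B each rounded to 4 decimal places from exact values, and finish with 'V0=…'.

(0,0): Delta=-0.0665 Bond=8.3192
(1,0): Delta=-0.8811 Bond=84.9228
(1,1): Delta=0.0000 Bond=0.0000
V0=0.3438

Since d<R<u, set p* = (R−d)/(u−d) = 0.8864; price each node as the discounted p*-expectation of its children.
Payoff layer (t=2): V(2,0)=35.8220, V(2,1)=0.0000, V(2,2)=0.0000
  t=1,j=0: stock 92.4000 → up 111.8040 (V=0.0000), down 71.1480 (V=35.8220). Price 3.5092; hedge Δ=-0.8811, bond B=84.9228.
  t=1,j=1: stock 145.2000 → up 175.6920 (V=0.0000), down 111.8040 (V=0.0000). Price 0.0000; hedge Δ=0.0000, bond B=0.0000.
  t=0,j=0: stock 120.0000 → up 145.2000 (V=0.0000), down 92.4000 (V=3.5092). Price 0.3438; hedge Δ=-0.0665, bond B=8.3192.
Check: Δ(0,0)·S0 + B(0,0) = 0.3438 = V0.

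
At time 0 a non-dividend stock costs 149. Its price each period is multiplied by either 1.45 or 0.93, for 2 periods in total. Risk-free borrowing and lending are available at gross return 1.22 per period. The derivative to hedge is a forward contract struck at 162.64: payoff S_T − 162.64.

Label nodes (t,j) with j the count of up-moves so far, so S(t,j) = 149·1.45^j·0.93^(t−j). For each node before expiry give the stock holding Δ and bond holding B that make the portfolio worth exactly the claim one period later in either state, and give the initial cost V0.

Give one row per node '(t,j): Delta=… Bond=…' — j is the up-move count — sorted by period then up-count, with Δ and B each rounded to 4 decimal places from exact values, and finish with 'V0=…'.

(0,0): Delta=1.0000 Bond=-109.2717
(1,0): Delta=1.0000 Bond=-133.3115
(1,1): Delta=1.0000 Bond=-133.3115
V0=39.7283

Under the risk-neutral measure, an up-move has probability p* = (R−d)/(u−d) = 0.5577 and values discount at R = 1.22.
At expiry t=2: V(2,0)=-33.7699, V(2,1)=38.2865, V(2,2)=150.6325
(1,0): S=138.5700. Δ = (V_up−V_dn)/(S_up−S_dn) = (38.2865−-33.7699)/(200.9265−128.8701) = 1.0000. V = [p*·38.2865 + (1−p*)·-33.7699]/1.22 = 5.2585. B = V − Δ·S = -133.3115.
(1,1): S=216.0500. Δ = (V_up−V_dn)/(S_up−S_dn) = (150.6325−38.2865)/(313.2725−200.9265) = 1.0000. V = [p*·150.6325 + (1−p*)·38.2865]/1.22 = 82.7385. B = V − Δ·S = -133.3115.
(0,0): S=149.0000. Δ = (V_up−V_dn)/(S_up−S_dn) = (82.7385−5.2585)/(216.0500−138.5700) = 1.0000. V = [p*·82.7385 + (1−p*)·5.2585]/1.22 = 39.7283. B = V − Δ·S = -109.2717.
Root portfolio cost Δ·149+B reproduces V0=39.7283.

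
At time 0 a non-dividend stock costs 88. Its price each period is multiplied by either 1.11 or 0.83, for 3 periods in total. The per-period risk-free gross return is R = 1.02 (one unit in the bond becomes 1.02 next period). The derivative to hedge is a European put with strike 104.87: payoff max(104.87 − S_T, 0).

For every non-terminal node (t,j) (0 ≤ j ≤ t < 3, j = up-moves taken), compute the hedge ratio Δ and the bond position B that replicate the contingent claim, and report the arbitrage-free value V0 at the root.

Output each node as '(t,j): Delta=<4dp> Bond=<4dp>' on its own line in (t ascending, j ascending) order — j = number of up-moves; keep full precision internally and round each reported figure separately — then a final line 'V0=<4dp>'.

(0,0): Delta=-0.7219 Bond=78.9089
(1,0): Delta=-1.0000 Bond=100.7978
(1,1): Delta=-0.6234 Bond=70.8662
(2,0): Delta=-1.0000 Bond=102.8137
(2,1): Delta=-1.0000 Bond=102.8137
(2,2): Delta=-0.4901 Bond=57.8219
V0=15.3796

The replicating-portfolio and risk-neutral prices coincide; use p* = (1.02−0.83)/(1.11−0.83) = 0.6786 for the latter.
Terminal values V(3,·): V(3,0)=54.5527, V(3,1)=37.5782, V(3,2)=14.8774, V(3,3)=0.0000
  t=2,j=0: stock 60.6232 → up 67.2918 (V=37.5782), down 50.3173 (V=54.5527). Price 42.1905; hedge Δ=-1.0000, bond B=102.8137.
  t=2,j=1: stock 81.0744 → up 89.9926 (V=14.8774), down 67.2918 (V=37.5782). Price 21.7393; hedge Δ=-1.0000, bond B=102.8137.
  t=2,j=2: stock 108.4248 → up 120.3515 (V=0.0000), down 89.9926 (V=14.8774). Price 4.6883; hedge Δ=-0.4901, bond B=57.8219.
  t=1,j=0: stock 73.0400 → up 81.0744 (V=21.7393), down 60.6232 (V=42.1905). Price 27.7578; hedge Δ=-1.0000, bond B=100.7978.
  t=1,j=1: stock 97.6800 → up 108.4248 (V=4.6883), down 81.0744 (V=21.7393). Price 9.9696; hedge Δ=-0.6234, bond B=70.8662.
  t=0,j=0: stock 88.0000 → up 97.6800 (V=9.9696), down 73.0400 (V=27.7578). Price 15.3796; hedge Δ=-0.7219, bond B=78.9089.
The time-0 hedge costs 15.3796, which is the no-arbitrage price.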